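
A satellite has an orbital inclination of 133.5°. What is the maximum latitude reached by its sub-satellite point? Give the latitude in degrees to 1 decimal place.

Retrograde orbit: the ground track reaches ±(180° − i) = ±(180 − 133.5) = ±46.5°.

46.5°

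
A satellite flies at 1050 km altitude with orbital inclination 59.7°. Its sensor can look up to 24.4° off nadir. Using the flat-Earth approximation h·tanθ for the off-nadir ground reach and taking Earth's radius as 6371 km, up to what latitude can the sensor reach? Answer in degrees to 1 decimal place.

For a prograde orbit the ground track reaches latitude ±i = ±59.7°.
Sensor half-swath on the ground ≈ 1050·tan(24.4°) = 476 km = 4.28° of latitude.
Maximum observable latitude ≈ 59.7 + 4.28 = 64.0°.

64.0°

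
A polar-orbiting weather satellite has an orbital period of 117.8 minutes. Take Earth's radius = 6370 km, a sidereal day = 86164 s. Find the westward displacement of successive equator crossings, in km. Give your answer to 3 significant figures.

3280 km

T = 117.8 min = 7068.0 s.
During one orbit Earth rotates (7068.0 / 86164) × 360° = 29.53°.
At the equator that is 29.53° × (2π·6370/360) km/° = 29.53 × 111.2 = 3283 km.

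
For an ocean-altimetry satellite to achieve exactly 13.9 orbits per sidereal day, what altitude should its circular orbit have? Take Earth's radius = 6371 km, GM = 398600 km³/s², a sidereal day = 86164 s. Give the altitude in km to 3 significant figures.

Required period T = 86164 / 13.9 = 6198.8 s.
From T = 2π√(a³/μ): a = (μ T²/4π²)^(1/3) = (398600 × 6198.8² / 4π²)^(1/3) = 7293 km.
Altitude h = a − R = 7293 − 6371 = 922 km.

922 km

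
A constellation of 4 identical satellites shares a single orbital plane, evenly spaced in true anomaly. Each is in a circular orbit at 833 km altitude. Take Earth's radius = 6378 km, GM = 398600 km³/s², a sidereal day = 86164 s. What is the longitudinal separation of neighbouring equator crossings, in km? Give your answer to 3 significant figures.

709 km

Semi-major axis a = 6378 + 833 = 7211 km. Period T = 2π√(a³/μ) = 2π√(7211³/398600) = 6094.0 s = 101.57 min.
Single-satellite node shift = (6094.0/86164) × 360° = 25.46°.
With 4 satellites evenly phased, successive equator crossings are 25.46/4 = 6.365° apart.
That is 6.365 × 111.3 = 709 km at the equator.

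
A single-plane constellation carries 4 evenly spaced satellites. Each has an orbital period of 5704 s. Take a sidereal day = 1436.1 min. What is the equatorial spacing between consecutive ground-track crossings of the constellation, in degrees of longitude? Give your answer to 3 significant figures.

Single-satellite node shift = (5704.0/86166) × 360° = 23.83°.
With 4 satellites evenly phased, successive equator crossings are 23.83/4 = 5.958° apart.

5.96°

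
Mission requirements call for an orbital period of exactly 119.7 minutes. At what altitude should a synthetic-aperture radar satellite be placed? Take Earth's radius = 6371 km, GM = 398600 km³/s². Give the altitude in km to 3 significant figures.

T = 119.7 min = 7182.0 s.
From T = 2π√(a³/μ): a = (μ T²/4π²)^(1/3) = (398600 × 7182.0² / 4π²)^(1/3) = 8046 km.
Altitude h = a − R = 8046 − 6371 = 1675 km.

1670 km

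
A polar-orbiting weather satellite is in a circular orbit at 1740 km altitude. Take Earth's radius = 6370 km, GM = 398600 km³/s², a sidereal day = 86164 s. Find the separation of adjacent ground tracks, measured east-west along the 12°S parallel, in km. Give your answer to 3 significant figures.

3300 km

Semi-major axis a = 6370 + 1740 = 8110 km. Period T = 2π√(a³/μ) = 2π√(8110³/398600) = 7268.5 s = 121.14 min.
Node shift per orbit = (7268.5/86164) × 360° = 30.37°.
Equatorial spacing = 30.37 × 111.2 km/° = 3376 km.
At 12° latitude, spacing = 3376 × cos(12°) = 3302 km.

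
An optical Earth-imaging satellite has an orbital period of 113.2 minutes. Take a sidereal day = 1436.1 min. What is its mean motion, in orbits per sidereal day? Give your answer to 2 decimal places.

T = 113.2 min = 6792.0 s.
Orbits per sidereal day = 86166 / 6792.0 = 12.686.

12.69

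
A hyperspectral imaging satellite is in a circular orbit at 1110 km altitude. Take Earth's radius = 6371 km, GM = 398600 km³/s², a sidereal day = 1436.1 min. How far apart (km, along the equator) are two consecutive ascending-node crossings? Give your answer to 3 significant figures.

Semi-major axis a = 6371 + 1110 = 7481 km. Period T = 2π√(a³/μ) = 2π√(7481³/398600) = 6439.5 s = 107.32 min.
During one orbit Earth rotates (6439.5 / 86166) × 360° = 26.90°.
At the equator that is 26.90° × (2π·6371/360) km/° = 26.90 × 111.2 = 2992 km.

2990 km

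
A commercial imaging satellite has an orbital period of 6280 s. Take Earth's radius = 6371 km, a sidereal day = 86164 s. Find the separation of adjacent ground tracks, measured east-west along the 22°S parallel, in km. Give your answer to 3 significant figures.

Node shift per orbit = (6280.0/86164) × 360° = 26.24°.
Equatorial spacing = 26.24 × 111.2 km/° = 2918 km.
At 22° latitude, spacing = 2918 × cos(22°) = 2705 km.

2710 km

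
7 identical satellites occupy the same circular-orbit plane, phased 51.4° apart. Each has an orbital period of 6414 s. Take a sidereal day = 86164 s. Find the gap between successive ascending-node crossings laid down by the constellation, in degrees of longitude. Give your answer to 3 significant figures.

3.83°

Single-satellite node shift = (6414.0/86164) × 360° = 26.80°.
With 7 satellites evenly phased, successive equator crossings are 26.80/7 = 3.828° apart.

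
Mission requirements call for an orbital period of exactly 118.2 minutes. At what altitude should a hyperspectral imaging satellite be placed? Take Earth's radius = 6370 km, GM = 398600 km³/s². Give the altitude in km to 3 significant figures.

T = 118.2 min = 7092.0 s.
From T = 2π√(a³/μ): a = (μ T²/4π²)^(1/3) = (398600 × 7092.0² / 4π²)^(1/3) = 7978 km.
Altitude h = a − R = 7978 − 6370 = 1608 km.

1610 km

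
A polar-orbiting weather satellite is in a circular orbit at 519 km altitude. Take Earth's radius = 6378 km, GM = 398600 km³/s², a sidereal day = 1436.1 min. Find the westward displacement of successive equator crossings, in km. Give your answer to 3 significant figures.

2650 km

Semi-major axis a = 6378 + 519 = 6897 km. Period T = 2π√(a³/μ) = 2π√(6897³/398600) = 5700.4 s = 95.01 min.
During one orbit Earth rotates (5700.4 / 86166) × 360° = 23.82°.
At the equator that is 23.82° × (2π·6378/360) km/° = 23.82 × 111.3 = 2651 km.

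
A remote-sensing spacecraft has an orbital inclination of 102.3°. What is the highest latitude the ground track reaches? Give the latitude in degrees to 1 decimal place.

77.7°

Retrograde orbit: the ground track reaches ±(180° − i) = ±(180 − 102.3) = ±77.7°.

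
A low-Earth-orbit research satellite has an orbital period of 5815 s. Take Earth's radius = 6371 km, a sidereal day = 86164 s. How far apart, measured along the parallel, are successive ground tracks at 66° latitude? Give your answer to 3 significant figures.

1100 km

Node shift per orbit = (5815.0/86164) × 360° = 24.30°.
Equatorial spacing = 24.30 × 111.2 km/° = 2702 km.
At 66° latitude, spacing = 2702 × cos(66°) = 1099 km.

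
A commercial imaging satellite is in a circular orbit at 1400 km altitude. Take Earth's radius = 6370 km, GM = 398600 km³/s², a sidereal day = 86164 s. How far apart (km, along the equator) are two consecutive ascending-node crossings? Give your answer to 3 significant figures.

3170 km

Semi-major axis a = 6370 + 1400 = 7770 km. Period T = 2π√(a³/μ) = 2π√(7770³/398600) = 6816.2 s = 113.60 min.
During one orbit Earth rotates (6816.2 / 86164) × 360° = 28.48°.
At the equator that is 28.48° × (2π·6370/360) km/° = 28.48 × 111.2 = 3166 km.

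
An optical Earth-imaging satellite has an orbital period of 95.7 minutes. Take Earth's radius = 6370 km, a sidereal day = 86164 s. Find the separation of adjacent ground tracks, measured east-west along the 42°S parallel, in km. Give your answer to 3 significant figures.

T = 95.7 min = 5742.0 s.
Node shift per orbit = (5742.0/86164) × 360° = 23.99°.
Equatorial spacing = 23.99 × 111.2 km/° = 2667 km.
At 42° latitude, spacing = 2667 × cos(42°) = 1982 km.

1980 km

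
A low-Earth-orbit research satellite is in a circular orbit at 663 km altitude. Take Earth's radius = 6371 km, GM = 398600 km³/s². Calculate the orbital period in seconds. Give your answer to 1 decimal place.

Semi-major axis a = 6371 + 663 = 7034 km. Period T = 2π√(a³/μ) = 2π√(7034³/398600) = 5871.0 s = 97.85 min.

5871.0 seconds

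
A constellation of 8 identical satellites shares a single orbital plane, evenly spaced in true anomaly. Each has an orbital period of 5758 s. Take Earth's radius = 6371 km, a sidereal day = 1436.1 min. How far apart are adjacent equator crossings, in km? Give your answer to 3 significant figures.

334 km

Single-satellite node shift = (5758.0/86166) × 360° = 24.06°.
With 8 satellites evenly phased, successive equator crossings are 24.06/8 = 3.007° apart.
That is 3.007 × 111.2 = 334 km at the equator.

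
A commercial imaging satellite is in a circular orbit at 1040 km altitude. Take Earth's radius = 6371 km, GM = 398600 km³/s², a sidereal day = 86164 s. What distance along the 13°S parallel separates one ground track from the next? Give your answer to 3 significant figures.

Semi-major axis a = 6371 + 1040 = 7411 km. Period T = 2π√(a³/μ) = 2π√(7411³/398600) = 6349.3 s = 105.82 min.
Node shift per orbit = (6349.3/86164) × 360° = 26.53°.
Equatorial spacing = 26.53 × 111.2 km/° = 2950 km.
At 13° latitude, spacing = 2950 × cos(13°) = 2874 km.

2870 km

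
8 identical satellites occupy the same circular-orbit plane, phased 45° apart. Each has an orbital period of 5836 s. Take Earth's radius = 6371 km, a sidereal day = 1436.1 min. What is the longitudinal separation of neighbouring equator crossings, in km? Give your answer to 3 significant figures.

Single-satellite node shift = (5836.0/86166) × 360° = 24.38°.
With 8 satellites evenly phased, successive equator crossings are 24.38/8 = 3.048° apart.
That is 3.048 × 111.2 = 339 km at the equator.

339 km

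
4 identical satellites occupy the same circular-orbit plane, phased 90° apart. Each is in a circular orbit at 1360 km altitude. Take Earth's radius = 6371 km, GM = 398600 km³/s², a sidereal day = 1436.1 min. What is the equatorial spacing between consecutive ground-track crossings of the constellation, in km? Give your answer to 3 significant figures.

Semi-major axis a = 6371 + 1360 = 7731 km. Period T = 2π√(a³/μ) = 2π√(7731³/398600) = 6765.0 s = 112.75 min.
Single-satellite node shift = (6765.0/86166) × 360° = 28.26°.
With 4 satellites evenly phased, successive equator crossings are 28.26/4 = 7.066° apart.
That is 7.066 × 111.2 = 786 km at the equator.

786 km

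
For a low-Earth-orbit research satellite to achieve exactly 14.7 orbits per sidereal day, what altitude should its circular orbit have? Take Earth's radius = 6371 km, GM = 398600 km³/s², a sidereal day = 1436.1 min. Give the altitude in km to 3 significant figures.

655 km

Required period T = 86166 / 14.7 = 5861.6 s.
From T = 2π√(a³/μ): a = (μ T²/4π²)^(1/3) = (398600 × 5861.6² / 4π²)^(1/3) = 7026 km.
Altitude h = a − R = 7026 − 6371 = 655 km.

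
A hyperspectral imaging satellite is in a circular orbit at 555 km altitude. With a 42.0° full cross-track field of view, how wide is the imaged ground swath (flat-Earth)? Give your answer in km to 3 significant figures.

426 km

Half-angle = 42.0°/2 = 21°.
Swath width ≈ 2h·tan(θ/2) = 2 × 555 × tan(21°) = 426.1 km.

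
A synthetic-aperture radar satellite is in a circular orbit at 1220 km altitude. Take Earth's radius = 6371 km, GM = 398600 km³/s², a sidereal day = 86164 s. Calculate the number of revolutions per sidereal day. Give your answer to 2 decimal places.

13.09

Semi-major axis a = 6371 + 1220 = 7591 km. Period T = 2π√(a³/μ) = 2π√(7591³/398600) = 6582.0 s = 109.70 min.
Orbits per sidereal day = 86164 / 6582.0 = 13.091.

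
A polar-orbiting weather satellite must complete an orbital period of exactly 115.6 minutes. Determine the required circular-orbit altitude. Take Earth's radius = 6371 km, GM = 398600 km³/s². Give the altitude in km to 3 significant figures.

1490 km

T = 115.6 min = 6936.0 s.
From T = 2π√(a³/μ): a = (μ T²/4π²)^(1/3) = (398600 × 6936.0² / 4π²)^(1/3) = 7861 km.
Altitude h = a − R = 7861 − 6371 = 1490 km.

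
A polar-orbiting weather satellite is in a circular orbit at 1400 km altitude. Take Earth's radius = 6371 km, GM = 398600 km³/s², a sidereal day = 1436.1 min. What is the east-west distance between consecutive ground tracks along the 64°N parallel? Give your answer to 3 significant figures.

Semi-major axis a = 6371 + 1400 = 7771 km. Period T = 2π√(a³/μ) = 2π√(7771³/398600) = 6817.5 s = 113.63 min.
Node shift per orbit = (6817.5/86166) × 360° = 28.48°.
Equatorial spacing = 28.48 × 111.2 km/° = 3167 km.
At 64° latitude, spacing = 3167 × cos(64°) = 1388 km.

1390 km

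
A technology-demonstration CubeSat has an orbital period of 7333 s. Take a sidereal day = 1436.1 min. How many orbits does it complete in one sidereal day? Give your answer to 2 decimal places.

Orbits per sidereal day = 86166 / 7333.0 = 11.750.

11.75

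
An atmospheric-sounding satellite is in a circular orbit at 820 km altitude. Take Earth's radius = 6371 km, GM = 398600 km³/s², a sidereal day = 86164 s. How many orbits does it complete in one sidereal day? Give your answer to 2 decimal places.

14.20

Semi-major axis a = 6371 + 820 = 7191 km. Period T = 2π√(a³/μ) = 2π√(7191³/398600) = 6068.7 s = 101.14 min.
Orbits per sidereal day = 86164 / 6068.7 = 14.198.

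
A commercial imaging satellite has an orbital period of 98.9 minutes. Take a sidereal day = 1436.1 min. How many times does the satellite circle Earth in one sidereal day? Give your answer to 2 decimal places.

T = 98.9 min = 5934.0 s.
Orbits per sidereal day = 86166 / 5934.0 = 14.521.

14.52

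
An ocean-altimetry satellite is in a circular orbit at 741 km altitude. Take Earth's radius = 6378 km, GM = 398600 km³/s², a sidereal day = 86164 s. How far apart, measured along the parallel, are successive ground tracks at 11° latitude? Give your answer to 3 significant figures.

2730 km

Semi-major axis a = 6378 + 741 = 7119 km. Period T = 2π√(a³/μ) = 2π√(7119³/398600) = 5977.8 s = 99.63 min.
Node shift per orbit = (5977.8/86164) × 360° = 24.98°.
Equatorial spacing = 24.98 × 111.3 km/° = 2780 km.
At 11° latitude, spacing = 2780 × cos(11°) = 2729 km.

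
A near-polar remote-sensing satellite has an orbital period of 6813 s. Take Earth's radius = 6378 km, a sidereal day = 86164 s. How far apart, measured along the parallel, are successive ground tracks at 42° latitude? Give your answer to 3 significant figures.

Node shift per orbit = (6813.0/86164) × 360° = 28.47°.
Equatorial spacing = 28.47 × 111.3 km/° = 3169 km.
At 42° latitude, spacing = 3169 × cos(42°) = 2355 km.

2350 km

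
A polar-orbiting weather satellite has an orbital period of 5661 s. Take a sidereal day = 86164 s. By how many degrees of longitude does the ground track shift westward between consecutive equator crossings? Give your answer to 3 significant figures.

23.7°

During one orbit Earth rotates (5661.0 / 86164) × 360° = 23.65°.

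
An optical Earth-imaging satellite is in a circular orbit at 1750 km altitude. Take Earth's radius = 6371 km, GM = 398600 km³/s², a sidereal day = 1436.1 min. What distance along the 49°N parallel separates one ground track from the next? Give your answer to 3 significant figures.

Semi-major axis a = 6371 + 1750 = 8121 km. Period T = 2π√(a³/μ) = 2π√(8121³/398600) = 7283.3 s = 121.39 min.
Node shift per orbit = (7283.3/86166) × 360° = 30.43°.
Equatorial spacing = 30.43 × 111.2 km/° = 3384 km.
At 49° latitude, spacing = 3384 × cos(49°) = 2220 km.

2220 km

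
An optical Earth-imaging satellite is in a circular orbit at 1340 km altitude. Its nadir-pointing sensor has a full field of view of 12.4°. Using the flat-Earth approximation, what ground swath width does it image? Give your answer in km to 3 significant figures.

291 km

Half-angle = 12.4°/2 = 6.2°.
Swath width ≈ 2h·tan(θ/2) = 2 × 1340 × tan(6.2°) = 291.1 km.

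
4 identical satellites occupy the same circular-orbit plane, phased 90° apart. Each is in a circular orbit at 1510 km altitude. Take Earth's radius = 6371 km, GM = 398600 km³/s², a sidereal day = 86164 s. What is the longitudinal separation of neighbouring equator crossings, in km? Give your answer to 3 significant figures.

Semi-major axis a = 6371 + 1510 = 7881 km. Period T = 2π√(a³/μ) = 2π√(7881³/398600) = 6962.8 s = 116.05 min.
Single-satellite node shift = (6962.8/86164) × 360° = 29.09°.
With 4 satellites evenly phased, successive equator crossings are 29.09/4 = 7.273° apart.
That is 7.273 × 111.2 = 809 km at the equator.

809 km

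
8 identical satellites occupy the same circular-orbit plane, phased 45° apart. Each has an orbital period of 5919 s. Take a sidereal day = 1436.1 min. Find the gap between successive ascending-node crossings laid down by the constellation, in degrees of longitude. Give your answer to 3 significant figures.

Single-satellite node shift = (5919.0/86166) × 360° = 24.73°.
With 8 satellites evenly phased, successive equator crossings are 24.73/8 = 3.091° apart.

3.09°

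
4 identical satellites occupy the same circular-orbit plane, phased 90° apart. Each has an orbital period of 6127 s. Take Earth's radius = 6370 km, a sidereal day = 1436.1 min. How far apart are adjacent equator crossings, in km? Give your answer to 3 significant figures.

711 km

Single-satellite node shift = (6127.0/86166) × 360° = 25.60°.
With 4 satellites evenly phased, successive equator crossings are 25.60/4 = 6.400° apart.
That is 6.400 × 111.2 = 711 km at the equator.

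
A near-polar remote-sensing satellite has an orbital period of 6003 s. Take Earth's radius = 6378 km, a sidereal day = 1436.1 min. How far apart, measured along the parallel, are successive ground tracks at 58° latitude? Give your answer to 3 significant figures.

1480 km

Node shift per orbit = (6003.0/86166) × 360° = 25.08°.
Equatorial spacing = 25.08 × 111.3 km/° = 2792 km.
At 58° latitude, spacing = 2792 × cos(58°) = 1479 km.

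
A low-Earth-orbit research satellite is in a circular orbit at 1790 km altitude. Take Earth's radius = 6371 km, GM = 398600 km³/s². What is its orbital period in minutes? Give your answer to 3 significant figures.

Semi-major axis a = 6371 + 1790 = 8161 km. Period T = 2π√(a³/μ) = 2π√(8161³/398600) = 7337.1 s = 122.29 min.

122 min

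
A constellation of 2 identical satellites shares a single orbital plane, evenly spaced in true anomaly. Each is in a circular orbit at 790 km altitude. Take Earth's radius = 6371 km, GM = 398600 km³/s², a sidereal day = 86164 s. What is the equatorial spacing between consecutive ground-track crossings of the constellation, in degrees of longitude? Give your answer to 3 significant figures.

12.6°

Semi-major axis a = 6371 + 790 = 7161 km. Period T = 2π√(a³/μ) = 2π√(7161³/398600) = 6030.8 s = 100.51 min.
Single-satellite node shift = (6030.8/86164) × 360° = 25.20°.
With 2 satellites evenly phased, successive equator crossings are 25.20/2 = 12.598° apart.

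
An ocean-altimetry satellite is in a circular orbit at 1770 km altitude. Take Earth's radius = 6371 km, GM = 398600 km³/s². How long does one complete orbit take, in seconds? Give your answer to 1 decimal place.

7310.2 seconds

Semi-major axis a = 6371 + 1770 = 8141 km. Period T = 2π√(a³/μ) = 2π√(8141³/398600) = 7310.2 s = 121.84 min.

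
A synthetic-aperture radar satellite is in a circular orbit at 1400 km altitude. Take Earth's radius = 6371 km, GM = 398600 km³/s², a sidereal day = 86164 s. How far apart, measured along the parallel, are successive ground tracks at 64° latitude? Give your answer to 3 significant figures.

1390 km

Semi-major axis a = 6371 + 1400 = 7771 km. Period T = 2π√(a³/μ) = 2π√(7771³/398600) = 6817.5 s = 113.63 min.
Node shift per orbit = (6817.5/86164) × 360° = 28.48°.
Equatorial spacing = 28.48 × 111.2 km/° = 3167 km.
At 64° latitude, spacing = 3167 × cos(64°) = 1388 km.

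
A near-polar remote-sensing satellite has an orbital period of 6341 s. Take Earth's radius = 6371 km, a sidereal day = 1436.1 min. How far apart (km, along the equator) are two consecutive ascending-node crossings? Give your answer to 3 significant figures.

During one orbit Earth rotates (6341.0 / 86166) × 360° = 26.49°.
At the equator that is 26.49° × (2π·6371/360) km/° = 26.49 × 111.2 = 2946 km.

2950 km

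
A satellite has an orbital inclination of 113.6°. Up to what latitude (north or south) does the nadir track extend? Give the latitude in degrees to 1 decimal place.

66.4°

Retrograde orbit: the ground track reaches ±(180° − i) = ±(180 − 113.6) = ±66.4°.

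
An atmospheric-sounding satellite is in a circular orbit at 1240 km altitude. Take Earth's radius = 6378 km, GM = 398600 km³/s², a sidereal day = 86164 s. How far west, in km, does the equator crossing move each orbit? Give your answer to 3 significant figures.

Semi-major axis a = 6378 + 1240 = 7618 km. Period T = 2π√(a³/μ) = 2π√(7618³/398600) = 6617.2 s = 110.29 min.
During one orbit Earth rotates (6617.2 / 86164) × 360° = 27.65°.
At the equator that is 27.65° × (2π·6378/360) km/° = 27.65 × 111.3 = 3078 km.

3080 km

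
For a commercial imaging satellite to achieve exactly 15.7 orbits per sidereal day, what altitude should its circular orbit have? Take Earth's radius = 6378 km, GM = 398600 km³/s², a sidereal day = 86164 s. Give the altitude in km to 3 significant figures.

Required period T = 86164 / 15.7 = 5488.2 s.
From T = 2π√(a³/μ): a = (μ T²/4π²)^(1/3) = (398600 × 5488.2² / 4π²)^(1/3) = 6725 km.
Altitude h = a − R = 6725 − 6378 = 347 km.

347 km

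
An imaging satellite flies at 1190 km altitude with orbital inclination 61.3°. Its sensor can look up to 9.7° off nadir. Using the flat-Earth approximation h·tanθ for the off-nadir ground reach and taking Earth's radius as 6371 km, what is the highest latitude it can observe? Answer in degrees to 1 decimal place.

63.1°

For a prograde orbit the ground track reaches latitude ±i = ±61.3°.
Sensor half-swath on the ground ≈ 1190·tan(9.7°) = 203 km = 1.83° of latitude.
Maximum observable latitude ≈ 61.3 + 1.83 = 63.1°.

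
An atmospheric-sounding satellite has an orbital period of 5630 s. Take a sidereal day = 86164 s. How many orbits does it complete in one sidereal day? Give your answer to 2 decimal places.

15.30

Orbits per sidereal day = 86164 / 5630.0 = 15.304.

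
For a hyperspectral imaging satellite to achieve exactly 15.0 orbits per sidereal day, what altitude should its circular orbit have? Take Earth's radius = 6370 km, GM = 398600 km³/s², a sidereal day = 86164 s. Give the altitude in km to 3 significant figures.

562 km

Required period T = 86164 / 15.0 = 5744.3 s.
From T = 2π√(a³/μ): a = (μ T²/4π²)^(1/3) = (398600 × 5744.3² / 4π²)^(1/3) = 6932 km.
Altitude h = a − R = 6932 − 6370 = 562 km.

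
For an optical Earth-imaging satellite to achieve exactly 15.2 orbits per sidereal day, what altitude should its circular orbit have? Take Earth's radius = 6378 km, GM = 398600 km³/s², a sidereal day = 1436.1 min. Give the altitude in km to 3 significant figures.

Required period T = 86166 / 15.2 = 5668.8 s.
From T = 2π√(a³/μ): a = (μ T²/4π²)^(1/3) = (398600 × 5668.8² / 4π²)^(1/3) = 6872 km.
Altitude h = a − R = 6872 − 6378 = 494 km.

494 km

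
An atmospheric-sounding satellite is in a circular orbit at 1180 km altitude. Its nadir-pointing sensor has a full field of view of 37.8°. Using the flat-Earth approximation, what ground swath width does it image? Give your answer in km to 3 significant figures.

808 km

Half-angle = 37.8°/2 = 18.9°.
Swath width ≈ 2h·tan(θ/2) = 2 × 1180 × tan(18.9°) = 808.0 km.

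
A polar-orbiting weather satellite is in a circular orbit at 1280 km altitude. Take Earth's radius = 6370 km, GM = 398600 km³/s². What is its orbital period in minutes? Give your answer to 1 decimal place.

Semi-major axis a = 6370 + 1280 = 7650 km. Period T = 2π√(a³/μ) = 2π√(7650³/398600) = 6658.9 s = 110.98 min.

111.0 min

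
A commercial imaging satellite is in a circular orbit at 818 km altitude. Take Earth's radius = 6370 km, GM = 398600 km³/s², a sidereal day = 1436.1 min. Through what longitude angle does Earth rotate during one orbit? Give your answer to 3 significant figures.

25.3°

Semi-major axis a = 6370 + 818 = 7188 km. Period T = 2π√(a³/μ) = 2π√(7188³/398600) = 6064.9 s = 101.08 min.
During one orbit Earth rotates (6064.9 / 86166) × 360° = 25.34°.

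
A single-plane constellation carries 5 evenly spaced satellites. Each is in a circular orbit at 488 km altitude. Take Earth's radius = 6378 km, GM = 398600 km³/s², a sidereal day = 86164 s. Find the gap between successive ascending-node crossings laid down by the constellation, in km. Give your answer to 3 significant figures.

527 km

Semi-major axis a = 6378 + 488 = 6866 km. Period T = 2π√(a³/μ) = 2π√(6866³/398600) = 5662.0 s = 94.37 min.
Single-satellite node shift = (5662.0/86164) × 360° = 23.66°.
With 5 satellites evenly phased, successive equator crossings are 23.66/5 = 4.731° apart.
That is 4.731 × 111.3 = 527 km at the equator.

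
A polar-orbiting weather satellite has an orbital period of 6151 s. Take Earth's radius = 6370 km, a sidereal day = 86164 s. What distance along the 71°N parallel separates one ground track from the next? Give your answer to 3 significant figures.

930 km

Node shift per orbit = (6151.0/86164) × 360° = 25.70°.
Equatorial spacing = 25.70 × 111.2 km/° = 2857 km.
At 71° latitude, spacing = 2857 × cos(71°) = 930 km.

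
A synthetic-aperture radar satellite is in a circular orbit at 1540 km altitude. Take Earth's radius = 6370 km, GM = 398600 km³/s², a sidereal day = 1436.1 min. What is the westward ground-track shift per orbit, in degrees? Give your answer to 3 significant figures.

29.3°

Semi-major axis a = 6370 + 1540 = 7910 km. Period T = 2π√(a³/μ) = 2π√(7910³/398600) = 7001.3 s = 116.69 min.
During one orbit Earth rotates (7001.3 / 86166) × 360° = 29.25°.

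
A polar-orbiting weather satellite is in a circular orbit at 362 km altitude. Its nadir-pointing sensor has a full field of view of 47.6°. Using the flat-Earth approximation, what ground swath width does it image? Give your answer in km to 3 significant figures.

319 km

Half-angle = 47.6°/2 = 23.8°.
Swath width ≈ 2h·tan(θ/2) = 2 × 362 × tan(23.8°) = 319.3 km.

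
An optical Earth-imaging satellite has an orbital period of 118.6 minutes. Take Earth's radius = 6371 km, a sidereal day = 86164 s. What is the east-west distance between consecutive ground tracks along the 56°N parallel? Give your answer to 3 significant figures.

1850 km

T = 118.6 min = 7116.0 s.
Node shift per orbit = (7116.0/86164) × 360° = 29.73°.
Equatorial spacing = 29.73 × 111.2 km/° = 3306 km.
At 56° latitude, spacing = 3306 × cos(56°) = 1849 km.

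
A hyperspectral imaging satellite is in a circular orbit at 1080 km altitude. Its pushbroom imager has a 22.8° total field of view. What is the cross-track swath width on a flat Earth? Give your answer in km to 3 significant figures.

Half-angle = 22.8°/2 = 11.4°.
Swath width ≈ 2h·tan(θ/2) = 2 × 1080 × tan(11.4°) = 435.5 km.

436 km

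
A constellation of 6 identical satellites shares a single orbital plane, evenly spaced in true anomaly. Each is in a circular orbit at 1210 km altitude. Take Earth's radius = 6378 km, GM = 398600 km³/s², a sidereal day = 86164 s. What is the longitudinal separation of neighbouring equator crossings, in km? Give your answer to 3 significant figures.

510 km

Semi-major axis a = 6378 + 1210 = 7588 km. Period T = 2π√(a³/μ) = 2π√(7588³/398600) = 6578.1 s = 109.64 min.
Single-satellite node shift = (6578.1/86164) × 360° = 27.48°.
With 6 satellites evenly phased, successive equator crossings are 27.48/6 = 4.581° apart.
That is 4.581 × 111.3 = 510 km at the equator.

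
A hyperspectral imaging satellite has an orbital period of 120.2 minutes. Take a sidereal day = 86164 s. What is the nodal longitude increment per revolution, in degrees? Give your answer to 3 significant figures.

30.1°

T = 120.2 min = 7212.0 s.
During one orbit Earth rotates (7212.0 / 86164) × 360° = 30.13°.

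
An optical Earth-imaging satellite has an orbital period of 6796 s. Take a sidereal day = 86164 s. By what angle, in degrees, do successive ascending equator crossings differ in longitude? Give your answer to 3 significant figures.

28.4°

During one orbit Earth rotates (6796.0 / 86164) × 360° = 28.39°.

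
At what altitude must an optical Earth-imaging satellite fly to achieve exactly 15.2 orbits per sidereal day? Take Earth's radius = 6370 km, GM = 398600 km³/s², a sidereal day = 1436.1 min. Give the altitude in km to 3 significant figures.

502 km

Required period T = 86166 / 15.2 = 5668.8 s.
From T = 2π√(a³/μ): a = (μ T²/4π²)^(1/3) = (398600 × 5668.8² / 4π²)^(1/3) = 6872 km.
Altitude h = a − R = 6872 − 6370 = 502 km.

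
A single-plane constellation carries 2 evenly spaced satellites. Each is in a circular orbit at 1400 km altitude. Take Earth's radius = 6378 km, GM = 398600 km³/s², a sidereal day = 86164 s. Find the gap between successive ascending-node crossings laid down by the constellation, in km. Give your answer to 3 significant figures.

Semi-major axis a = 6378 + 1400 = 7778 km. Period T = 2π√(a³/μ) = 2π√(7778³/398600) = 6826.7 s = 113.78 min.
Single-satellite node shift = (6826.7/86164) × 360° = 28.52°.
With 2 satellites evenly phased, successive equator crossings are 28.52/2 = 14.261° apart.
That is 14.261 × 111.3 = 1588 km at the equator.

1590 km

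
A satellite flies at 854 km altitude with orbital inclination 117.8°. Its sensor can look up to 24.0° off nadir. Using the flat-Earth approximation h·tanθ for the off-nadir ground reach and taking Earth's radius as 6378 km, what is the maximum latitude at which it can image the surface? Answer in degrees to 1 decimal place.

Retrograde orbit: the ground track reaches ±(180° − i) = ±(180 − 117.8) = ±62.2°.
Sensor half-swath on the ground ≈ 854·tan(24.0°) = 380 km = 3.42° of latitude.
Maximum observable latitude ≈ 62.2 + 3.42 = 65.6°.

65.6°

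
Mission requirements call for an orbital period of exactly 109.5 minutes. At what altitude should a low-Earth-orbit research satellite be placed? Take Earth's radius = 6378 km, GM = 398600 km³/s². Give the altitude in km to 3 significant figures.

T = 109.5 min = 6570.0 s.
From T = 2π√(a³/μ): a = (μ T²/4π²)^(1/3) = (398600 × 6570.0² / 4π²)^(1/3) = 7582 km.
Altitude h = a − R = 7582 − 6378 = 1204 km.

1200 km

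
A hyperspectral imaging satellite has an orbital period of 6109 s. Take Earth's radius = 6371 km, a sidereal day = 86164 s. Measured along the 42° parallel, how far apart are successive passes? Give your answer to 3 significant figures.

2110 km

Node shift per orbit = (6109.0/86164) × 360° = 25.52°.
Equatorial spacing = 25.52 × 111.2 km/° = 2838 km.
At 42° latitude, spacing = 2838 × cos(42°) = 2109 km.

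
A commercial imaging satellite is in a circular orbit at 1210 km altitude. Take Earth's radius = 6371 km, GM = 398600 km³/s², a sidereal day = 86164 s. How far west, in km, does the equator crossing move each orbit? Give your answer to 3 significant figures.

3050 km

Semi-major axis a = 6371 + 1210 = 7581 km. Period T = 2π√(a³/μ) = 2π√(7581³/398600) = 6569.0 s = 109.48 min.
During one orbit Earth rotates (6569.0 / 86164) × 360° = 27.45°.
At the equator that is 27.45° × (2π·6371/360) km/° = 27.45 × 111.2 = 3052 km.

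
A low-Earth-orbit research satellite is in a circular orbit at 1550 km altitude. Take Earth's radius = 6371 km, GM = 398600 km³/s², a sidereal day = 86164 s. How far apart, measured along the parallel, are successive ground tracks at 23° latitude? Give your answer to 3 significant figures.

Semi-major axis a = 6371 + 1550 = 7921 km. Period T = 2π√(a³/μ) = 2π√(7921³/398600) = 7015.9 s = 116.93 min.
Node shift per orbit = (7015.9/86164) × 360° = 29.31°.
Equatorial spacing = 29.31 × 111.2 km/° = 3259 km.
At 23° latitude, spacing = 3259 × cos(23°) = 3000 km.

3000 km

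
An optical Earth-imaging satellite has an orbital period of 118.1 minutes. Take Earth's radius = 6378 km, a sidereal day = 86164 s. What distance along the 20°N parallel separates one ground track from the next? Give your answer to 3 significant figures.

T = 118.1 min = 7086.0 s.
Node shift per orbit = (7086.0/86164) × 360° = 29.61°.
Equatorial spacing = 29.61 × 111.3 km/° = 3296 km.
At 20° latitude, spacing = 3296 × cos(20°) = 3097 km.

3100 km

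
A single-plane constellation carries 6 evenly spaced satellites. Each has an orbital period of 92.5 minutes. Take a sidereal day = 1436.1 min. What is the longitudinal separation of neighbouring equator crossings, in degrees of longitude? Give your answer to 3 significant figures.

T = 92.5 min = 5550.0 s.
Single-satellite node shift = (5550.0/86166) × 360° = 23.19°.
With 6 satellites evenly phased, successive equator crossings are 23.19/6 = 3.865° apart.

3.86°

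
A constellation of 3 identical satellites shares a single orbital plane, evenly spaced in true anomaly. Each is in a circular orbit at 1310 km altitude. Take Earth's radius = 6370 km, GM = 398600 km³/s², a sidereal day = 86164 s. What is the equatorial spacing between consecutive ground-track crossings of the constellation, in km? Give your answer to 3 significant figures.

1040 km

Semi-major axis a = 6370 + 1310 = 7680 km. Period T = 2π√(a³/μ) = 2π√(7680³/398600) = 6698.1 s = 111.64 min.
Single-satellite node shift = (6698.1/86164) × 360° = 27.99°.
With 3 satellites evenly phased, successive equator crossings are 27.99/3 = 9.328° apart.
That is 9.328 × 111.2 = 1037 km at the equator.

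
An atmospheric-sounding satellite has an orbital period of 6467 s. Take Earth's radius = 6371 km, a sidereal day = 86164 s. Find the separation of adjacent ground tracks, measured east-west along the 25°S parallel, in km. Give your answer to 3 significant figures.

2720 km

Node shift per orbit = (6467.0/86164) × 360° = 27.02°.
Equatorial spacing = 27.02 × 111.2 km/° = 3004 km.
At 25° latitude, spacing = 3004 × cos(25°) = 2723 km.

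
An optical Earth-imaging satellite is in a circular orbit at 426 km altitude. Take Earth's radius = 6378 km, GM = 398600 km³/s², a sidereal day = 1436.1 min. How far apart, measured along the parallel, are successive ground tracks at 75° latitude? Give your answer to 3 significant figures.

672 km

Semi-major axis a = 6378 + 426 = 6804 km. Period T = 2π√(a³/μ) = 2π√(6804³/398600) = 5585.4 s = 93.09 min.
Node shift per orbit = (5585.4/86166) × 360° = 23.34°.
Equatorial spacing = 23.34 × 111.3 km/° = 2598 km.
At 75° latitude, spacing = 2598 × cos(75°) = 672 km.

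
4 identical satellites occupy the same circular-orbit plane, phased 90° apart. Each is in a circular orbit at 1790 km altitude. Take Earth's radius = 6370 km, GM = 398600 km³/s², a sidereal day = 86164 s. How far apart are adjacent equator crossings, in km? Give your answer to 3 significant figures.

852 km

Semi-major axis a = 6370 + 1790 = 8160 km. Period T = 2π√(a³/μ) = 2π√(8160³/398600) = 7335.8 s = 122.26 min.
Single-satellite node shift = (7335.8/86164) × 360° = 30.65°.
With 4 satellites evenly phased, successive equator crossings are 30.65/4 = 7.662° apart.
That is 7.662 × 111.2 = 852 km at the equator.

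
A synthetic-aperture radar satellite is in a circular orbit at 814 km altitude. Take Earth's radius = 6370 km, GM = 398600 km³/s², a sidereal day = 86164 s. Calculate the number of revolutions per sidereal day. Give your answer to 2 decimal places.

Semi-major axis a = 6370 + 814 = 7184 km. Period T = 2π√(a³/μ) = 2π√(7184³/398600) = 6059.8 s = 101.00 min.
Orbits per sidereal day = 86164 / 6059.8 = 14.219.

14.22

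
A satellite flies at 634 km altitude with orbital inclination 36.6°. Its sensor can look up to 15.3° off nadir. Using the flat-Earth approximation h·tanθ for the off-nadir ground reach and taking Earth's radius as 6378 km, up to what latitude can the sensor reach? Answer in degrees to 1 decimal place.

38.2°

For a prograde orbit the ground track reaches latitude ±i = ±36.6°.
Sensor half-swath on the ground ≈ 634·tan(15.3°) = 173 km = 1.56° of latitude.
Maximum observable latitude ≈ 36.6 + 1.56 = 38.2°.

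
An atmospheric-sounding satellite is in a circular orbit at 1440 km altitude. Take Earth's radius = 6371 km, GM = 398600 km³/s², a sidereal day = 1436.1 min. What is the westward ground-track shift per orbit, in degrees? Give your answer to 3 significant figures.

28.7°

Semi-major axis a = 6371 + 1440 = 7811 km. Period T = 2π√(a³/μ) = 2π√(7811³/398600) = 6870.2 s = 114.50 min.
During one orbit Earth rotates (6870.2 / 86166) × 360° = 28.70°.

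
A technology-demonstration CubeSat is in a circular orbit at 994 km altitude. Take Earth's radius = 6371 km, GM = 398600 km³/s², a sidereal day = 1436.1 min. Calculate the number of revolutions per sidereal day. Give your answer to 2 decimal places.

Semi-major axis a = 6371 + 994 = 7365 km. Period T = 2π√(a³/μ) = 2π√(7365³/398600) = 6290.3 s = 104.84 min.
Orbits per sidereal day = 86166 / 6290.3 = 13.698.

13.70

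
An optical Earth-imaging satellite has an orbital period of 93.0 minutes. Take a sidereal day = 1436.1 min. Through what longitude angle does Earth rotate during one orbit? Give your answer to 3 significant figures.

T = 93.0 min = 5580.0 s.
During one orbit Earth rotates (5580.0 / 86166) × 360° = 23.31°.

23.3°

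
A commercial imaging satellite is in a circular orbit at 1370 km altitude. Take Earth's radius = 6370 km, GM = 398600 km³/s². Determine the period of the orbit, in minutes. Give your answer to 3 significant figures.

113 min

Semi-major axis a = 6370 + 1370 = 7740 km. Period T = 2π√(a³/μ) = 2π√(7740³/398600) = 6776.8 s = 112.95 min.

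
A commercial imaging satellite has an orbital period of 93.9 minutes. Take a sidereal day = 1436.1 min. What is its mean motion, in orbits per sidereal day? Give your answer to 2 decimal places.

15.29

T = 93.9 min = 5634.0 s.
Orbits per sidereal day = 86166 / 5634.0 = 15.294.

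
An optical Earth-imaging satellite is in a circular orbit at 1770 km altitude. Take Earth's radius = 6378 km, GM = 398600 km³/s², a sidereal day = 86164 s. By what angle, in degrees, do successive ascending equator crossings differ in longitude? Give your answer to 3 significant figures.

Semi-major axis a = 6378 + 1770 = 8148 km. Period T = 2π√(a³/μ) = 2π√(8148³/398600) = 7319.6 s = 121.99 min.
During one orbit Earth rotates (7319.6 / 86164) × 360° = 30.58°.

30.6°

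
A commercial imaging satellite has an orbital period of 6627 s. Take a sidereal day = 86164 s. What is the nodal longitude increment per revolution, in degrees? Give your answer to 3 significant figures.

During one orbit Earth rotates (6627.0 / 86164) × 360° = 27.69°.

27.7°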